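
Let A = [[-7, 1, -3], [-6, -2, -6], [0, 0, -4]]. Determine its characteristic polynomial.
xI - A = [[x + 7, -1, 3], [6, x + 2, 6], [0, 0, x + 4]].

Expanding det(xI - A) along the first row:
det(xI - A) = + (x + 7)·det([[x + 2, 6], [0, x + 4]]) - (-1)·det([[6, 6], [0, x + 4]]) + (3)·det([[6, x + 2], [0, 0]]).

Evaluating gives χ_A(x) = x^3 + 13x^2 + 56x + 80 = (x + 4)^2(x + 5).

χ_A(x) = (x + 4)^2(x + 5)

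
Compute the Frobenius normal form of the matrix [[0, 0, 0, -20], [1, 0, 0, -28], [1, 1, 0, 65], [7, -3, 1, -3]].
R = [[0, 0, 0, -20], [1, 0, 0, 12], [0, 1, 0, 9], [0, 0, 1, -3]]

The invariant factors of A (the non-unit diagonal entries of the Smith normal form of xI - A over ℚ[x]) are (x - 2)(x + 2)(x^2 + 3x - 5), each dividing the next. The characteristic polynomial is their product, (x - 2)(x + 2)(x^2 + 3x - 5).

The rational canonical form is the block-diagonal matrix of companion matrices C(f_i):
R = [[0, 0, 0, -20], [1, 0, 0, 12], [0, 1, 0, 9], [0, 0, 1, -3]].

Note the characteristic polynomial does not split into linear factors over ℚ, so A has no Jordan form over ℚ; the rational canonical form exists over any field.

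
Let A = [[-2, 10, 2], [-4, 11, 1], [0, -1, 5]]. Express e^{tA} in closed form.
A has Jordan form J = [[4, 1, 0], [0, 4, 0], [0, 0, 6]] with A = PJP^{-1}, so e^{tA} = P e^{tJ} P^{-1}.

For a Jordan block J_k(λ), e^{tJ_k(λ)} = e^{λt} · (I + tN + t^2 N^2/2! + ... + t^{k-1} N^{k-1}/(k-1)!) where N is the nilpotent superdiagonal part.

Assembling the blocks and conjugating back gives the entries of e^{tA} as shown above.

e^{tA} = [[(-4*t - e^{2*t} + 2)*e^{4*t}, 2*(3*t + e^{2*t} - 1)*e^{4*t}, 2*t*e^{4*t}], [(-2*t - e^{2*t} + 1)*e^{4*t}, (3*t + 2*e^{2*t} - 1)*e^{4*t}, t*e^{4*t}], [(-2*t + e^{2*t} - 1)*e^{4*t}, (3*t - 2*e^{2*t} + 2)*e^{4*t}, (t + 1)*e^{4*t}]]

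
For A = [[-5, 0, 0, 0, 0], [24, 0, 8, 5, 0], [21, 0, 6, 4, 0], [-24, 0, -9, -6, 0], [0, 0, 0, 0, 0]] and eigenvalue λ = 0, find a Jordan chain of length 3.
v_1 = [[0, 1, 1, -1, 0]]^T, v_2 = [[0, 3, 2, -3, 0]]^T, v_3 = [[0, 1, 0, 0, 0]]^T

We seek v_1 ∈ ker(A^3) \ ker(A^2), then set v_{i+1} = A v_i.

One such chain is v_1 = [[0, 1, 1, -1, 0]]^T, v_2 = [[0, 3, 2, -3, 0]]^T, v_3 = [[0, 1, 0, 0, 0]]^T. Check: A v_3 = [[0, 0, 0, 0, 0]]^T = 0.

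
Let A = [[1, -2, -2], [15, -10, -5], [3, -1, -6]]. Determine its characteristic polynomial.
χ_A(x) = (x + 5)^3

xI - A = [[x - 1, 2, 2], [-15, x + 10, 5], [-3, 1, x + 6]].

Expanding det(xI - A) along the first row:
det(xI - A) = + (x - 1)·det([[x + 10, 5], [1, x + 6]]) - (2)·det([[-15, 5], [-3, x + 6]]) + (2)·det([[-15, x + 10], [-3, 1]]).

Evaluating gives χ_A(x) = x^3 + 15x^2 + 75x + 125 = (x + 5)^3.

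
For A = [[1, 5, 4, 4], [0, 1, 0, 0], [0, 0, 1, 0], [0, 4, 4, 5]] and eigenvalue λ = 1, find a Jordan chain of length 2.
v_1 = [[2, 1, 1, -2]]^T, v_2 = [[1, 0, 0, 0]]^T

We seek v_1 ∈ ker((A - I)^2) \ ker(A - I), then set v_{i+1} = (A - I) v_i.

One such chain is v_1 = [[2, 1, 1, -2]]^T, v_2 = [[1, 0, 0, 0]]^T. Check: (A - I) v_2 = [[0, 0, 0, 0]]^T = 0.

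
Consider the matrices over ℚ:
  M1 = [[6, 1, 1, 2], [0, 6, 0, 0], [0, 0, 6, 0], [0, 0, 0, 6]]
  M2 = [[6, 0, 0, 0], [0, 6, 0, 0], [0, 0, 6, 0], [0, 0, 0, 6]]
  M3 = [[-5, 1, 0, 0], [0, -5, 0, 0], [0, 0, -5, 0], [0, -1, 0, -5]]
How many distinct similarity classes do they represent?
Characteristic polynomials: χ_{M1} = (x - 6)^4, χ_{M2} = (x - 6)^4, χ_{M3} = (x + 5)^4.

{M1}: invariant factors x - 6, x - 6, (x - 6)^2.

{M2}: invariant factors x - 6, x - 6, x - 6, x - 6.

{M3}: invariant factors x + 5, x + 5, (x + 5)^2.

Matrices are similar if and only if their invariant-factor lists agree; the partition into similarity classes is {M1}, {M2}, {M3}.

3 classes: {M1}, {M2}, {M3}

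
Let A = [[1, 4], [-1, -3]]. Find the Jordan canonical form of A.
The characteristic polynomial is det(xI - A) = (x + 1)^2, so the eigenvalues are -1 (algebraic multiplicity 2).

For λ = -1: rank(A + I) = 1, rank((A + I)^2) = 0. The eigenspace has dimension 2 - 1 = 1, so there is 1 Jordan block; the rank sequence gives block sizes [2].

Assembling the blocks gives the Jordan form J above.

J = [[-1, 1], [0, -1]]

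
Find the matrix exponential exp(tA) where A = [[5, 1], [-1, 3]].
e^{tA} = [[(t + 1)*e^{4*t}, t*e^{4*t}], [-t*e^{4*t}, (1 - t)*e^{4*t}]]

A has Jordan form J = [[4, 1], [0, 4]] with A = PJP^{-1}, so e^{tA} = P e^{tJ} P^{-1}.

For a Jordan block J_k(λ), e^{tJ_k(λ)} = e^{λt} · (I + tN + t^2 N^2/2! + ... + t^{k-1} N^{k-1}/(k-1)!) where N is the nilpotent superdiagonal part.

Assembling the blocks and conjugating back gives the entries of e^{tA} as shown above.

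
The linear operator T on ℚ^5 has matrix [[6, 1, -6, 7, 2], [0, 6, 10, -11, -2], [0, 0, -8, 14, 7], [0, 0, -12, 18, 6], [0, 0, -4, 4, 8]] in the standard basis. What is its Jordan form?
The characteristic polynomial is det(xI - A) = (x - 6)^5, so the eigenvalues are 6 (algebraic multiplicity 5).

For λ = 6: rank(A - 6I) = 3, rank((A - 6I)^2) = 1, rank((A - 6I)^3) = 0. The eigenspace has dimension 5 - 3 = 2, so there are 2 Jordan blocks; the rank sequence gives block sizes [3, 2].

Assembling the blocks gives the Jordan form J above.

J = [[6, 1, 0, 0, 0], [0, 6, 1, 0, 0], [0, 0, 6, 0, 0], [0, 0, 0, 6, 1], [0, 0, 0, 0, 6]]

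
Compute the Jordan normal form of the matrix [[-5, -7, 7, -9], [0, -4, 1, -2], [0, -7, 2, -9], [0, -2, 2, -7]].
J = [[-5, 0, 0, 0], [0, -3, 1, 0], [0, 0, -3, 1], [0, 0, 0, -3]]

The characteristic polynomial is det(xI - A) = (x + 3)^3(x + 5), so the eigenvalues are -5 (algebraic multiplicity 1), -3 (algebraic multiplicity 3).

For λ = -5: algebraic multiplicity 1 gives one 1×1 block.

For λ = -3: rank(A + 3I) = 3, rank((A + 3I)^2) = 2, rank((A + 3I)^3) = 1. The eigenspace has dimension 4 - 3 = 1, so there is 1 Jordan block; the rank sequence gives block sizes [3].

Assembling the blocks gives the Jordan form J above.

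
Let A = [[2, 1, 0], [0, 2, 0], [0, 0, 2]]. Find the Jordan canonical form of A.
The characteristic polynomial is det(xI - A) = (x - 2)^3, so the eigenvalues are 2 (algebraic multiplicity 3).

For λ = 2: rank(A - 2I) = 1, rank((A - 2I)^2) = 0. The eigenspace has dimension 3 - 1 = 2, so there are 2 Jordan blocks; the rank sequence gives block sizes [2, 1].

Assembling the blocks gives the Jordan form J above.

J = [[2, 1, 0], [0, 2, 0], [0, 0, 2]]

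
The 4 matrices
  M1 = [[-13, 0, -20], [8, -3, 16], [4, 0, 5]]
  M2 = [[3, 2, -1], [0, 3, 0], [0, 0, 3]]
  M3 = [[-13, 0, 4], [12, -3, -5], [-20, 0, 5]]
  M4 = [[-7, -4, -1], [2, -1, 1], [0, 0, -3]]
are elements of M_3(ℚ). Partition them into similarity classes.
Characteristic polynomials: χ_{M1} = (x + 3)^2(x + 5), χ_{M2} = (x - 3)^3, χ_{M3} = (x + 3)^2(x + 5), χ_{M4} = (x + 3)^2(x + 5).

{M1}: invariant factors x + 3, (x + 3)(x + 5).

{M2}: invariant factors x - 3, (x - 3)^2.

{M3, M4}: invariant factors (x + 3)^2(x + 5).

Matrices are similar if and only if their invariant-factor lists agree; the partition into similarity classes is {M1}, {M2}, {M3, M4}.

3 classes: {M1}, {M2}, {M3, M4}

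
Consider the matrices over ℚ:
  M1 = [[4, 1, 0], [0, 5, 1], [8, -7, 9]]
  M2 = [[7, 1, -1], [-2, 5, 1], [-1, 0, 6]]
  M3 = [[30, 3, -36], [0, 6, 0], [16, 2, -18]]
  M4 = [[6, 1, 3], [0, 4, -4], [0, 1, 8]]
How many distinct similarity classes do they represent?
Characteristic polynomials: χ_{M1} = (x - 6)^3, χ_{M2} = (x - 6)^3, χ_{M3} = (x - 6)^3, χ_{M4} = (x - 6)^3.

{M1, M2, M4}: invariant factors (x - 6)^3.

{M3}: invariant factors x - 6, (x - 6)^2.

Matrices are similar if and only if their invariant-factor lists agree; the partition into similarity classes is {M1, M2, M4}, {M3}.

2 classes: {M1, M2, M4}, {M3}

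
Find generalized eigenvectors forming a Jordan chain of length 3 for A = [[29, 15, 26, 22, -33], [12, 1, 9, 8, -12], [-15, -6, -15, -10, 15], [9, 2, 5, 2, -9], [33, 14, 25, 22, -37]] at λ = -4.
v_1 = [[-3, -1, 1, -1, -3]]^T, v_2 = [[-11, -4, 5, -3, -11]]^T, v_3 = [[4, 1, -1, -1, 3]]^T

We seek v_1 ∈ ker((A + 4I)^3) \ ker((A + 4I)^2), then set v_{i+1} = (A + 4I) v_i.

One such chain is v_1 = [[-3, -1, 1, -1, -3]]^T, v_2 = [[-11, -4, 5, -3, -11]]^T, v_3 = [[4, 1, -1, -1, 3]]^T. Check: (A + 4I) v_3 = [[0, 0, 0, 0, 0]]^T = 0.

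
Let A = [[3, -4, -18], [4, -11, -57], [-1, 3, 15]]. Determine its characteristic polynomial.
xI - A = [[x - 3, 4, 18], [-4, x + 11, 57], [1, -3, x - 15]].

Expanding det(xI - A) along the first row:
det(xI - A) = + (x - 3)·det([[x + 11, 57], [-3, x - 15]]) - (4)·det([[-4, 57], [1, x - 15]]) + (18)·det([[-4, x + 11], [1, -3]]).

Evaluating gives χ_A(x) = x^3 - 7x^2 + 16x - 12 = (x - 3)(x - 2)^2.

χ_A(x) = (x - 3)(x - 2)^2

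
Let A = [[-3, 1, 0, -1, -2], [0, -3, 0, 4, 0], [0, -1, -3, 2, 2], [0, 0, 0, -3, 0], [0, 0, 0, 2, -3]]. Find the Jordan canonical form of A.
J = [[-3, 1, 0, 0, 0], [0, -3, 0, 0, 0], [0, 0, -3, 1, 0], [0, 0, 0, -3, 0], [0, 0, 0, 0, -3]]

The characteristic polynomial is det(xI - A) = (x + 3)^5, so the eigenvalues are -3 (algebraic multiplicity 5).

For λ = -3: rank(A + 3I) = 2, rank((A + 3I)^2) = 0. The eigenspace has dimension 5 - 2 = 3, so there are 3 Jordan blocks; the rank sequence gives block sizes [2, 2, 1].

Assembling the blocks gives the Jordan form J above.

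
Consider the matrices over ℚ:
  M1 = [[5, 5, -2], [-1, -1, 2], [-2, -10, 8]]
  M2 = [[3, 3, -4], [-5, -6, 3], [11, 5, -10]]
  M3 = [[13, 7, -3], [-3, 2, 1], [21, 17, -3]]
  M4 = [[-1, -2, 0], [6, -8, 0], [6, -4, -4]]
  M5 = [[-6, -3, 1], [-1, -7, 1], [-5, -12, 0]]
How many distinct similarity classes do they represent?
Characteristic polynomials: χ_{M1} = (x - 4)^3, χ_{M2} = (x + 4)^2(x + 5), χ_{M3} = (x - 4)^3, χ_{M4} = (x + 4)^2(x + 5), χ_{M5} = (x + 4)^2(x + 5).

{M1}: invariant factors x - 4, (x - 4)^2.

{M2, M5}: invariant factors (x + 4)^2(x + 5).

{M3}: invariant factors (x - 4)^3.

{M4}: invariant factors x + 4, (x + 4)(x + 5).

Matrices are similar if and only if their invariant-factor lists agree; the partition into similarity classes is {M1}, {M2, M5}, {M3}, {M4}.

4 classes: {M1}, {M2, M5}, {M3}, {M4}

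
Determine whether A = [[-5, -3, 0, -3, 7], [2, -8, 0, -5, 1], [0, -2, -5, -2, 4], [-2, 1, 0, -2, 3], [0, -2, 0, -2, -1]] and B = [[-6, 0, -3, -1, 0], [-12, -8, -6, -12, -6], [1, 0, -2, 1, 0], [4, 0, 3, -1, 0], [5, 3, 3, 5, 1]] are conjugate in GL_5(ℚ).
No.

trace(A) = -21 but trace(B) = -16. The trace is a similarity invariant, so A and B are not similar.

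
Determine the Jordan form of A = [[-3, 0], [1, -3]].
The characteristic polynomial is det(xI - A) = (x + 3)^2, so the eigenvalues are -3 (algebraic multiplicity 2).

For λ = -3: rank(A + 3I) = 1, rank((A + 3I)^2) = 0. The eigenspace has dimension 2 - 1 = 1, so there is 1 Jordan block; the rank sequence gives block sizes [2].

Assembling the blocks gives the Jordan form J above.

J = [[-3, 1], [0, -3]]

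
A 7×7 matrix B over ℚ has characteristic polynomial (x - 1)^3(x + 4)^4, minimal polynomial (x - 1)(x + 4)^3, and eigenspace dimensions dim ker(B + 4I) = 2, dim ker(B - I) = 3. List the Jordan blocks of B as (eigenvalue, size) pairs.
Jordan blocks: (-4, 3), (-4, 1), (1, 1), (1, 1), (1, 1)

λ = -4: algebraic multiplicity 4 (exponent in χ_B), largest block size 3 (exponent in m_B), 2 blocks (geometric multiplicity). These force block sizes [3, 1].
λ = 1: algebraic multiplicity 3 (exponent in χ_B), largest block size 1 (exponent in m_B), 3 blocks (geometric multiplicity). These force block sizes [1, 1, 1].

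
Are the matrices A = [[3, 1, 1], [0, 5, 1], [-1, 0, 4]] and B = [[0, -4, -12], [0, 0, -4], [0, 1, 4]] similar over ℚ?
No.

trace(A) = 12 but trace(B) = 4. The trace is a similarity invariant, so A and B are not similar.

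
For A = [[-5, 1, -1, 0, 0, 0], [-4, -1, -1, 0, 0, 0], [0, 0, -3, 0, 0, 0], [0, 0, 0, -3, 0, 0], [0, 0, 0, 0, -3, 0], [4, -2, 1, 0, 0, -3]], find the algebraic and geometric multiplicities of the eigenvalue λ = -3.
The characteristic polynomial is (x + 3)^6, so the factor x + 3 appears with exponent 6: the algebraic multiplicity is 6.

rank(A + 3I) = 2, so the eigenspace has dimension 6 - 2 = 4: the geometric multiplicity is 4.

Since 4 < 6, A is not diagonalizable.

algebraic multiplicity 6, geometric multiplicity 4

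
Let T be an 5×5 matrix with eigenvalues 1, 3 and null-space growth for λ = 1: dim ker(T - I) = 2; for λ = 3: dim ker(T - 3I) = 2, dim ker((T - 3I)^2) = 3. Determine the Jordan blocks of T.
Jordan blocks: (1, 1), (1, 1), (3, 2), (3, 1)

λ = 1: successive nullity increments [2] count blocks of size ≥ k; block sizes are [1, 1].
λ = 3: successive nullity increments [2, 1] count blocks of size ≥ k; block sizes are [2, 1].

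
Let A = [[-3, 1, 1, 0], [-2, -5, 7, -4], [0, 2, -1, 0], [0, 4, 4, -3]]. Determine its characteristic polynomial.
xI - A = [[x + 3, -1, -1, 0], [2, x + 5, -7, 4], [0, -2, x + 1, 0], [0, -4, -4, x + 3]].

Expanding det(xI - A) along the first row:
det(xI - A) = + (x + 3)·det([[x + 5, -7, 4], [-2, x + 1, 0], [-4, -4, x + 3]]) - (-1)·det([[2, -7, 4], [0, x + 1, 0], [0, -4, x + 3]]) + (-1)·det([[2, x + 5, 4], [0, -2, 0], [0, -4, x + 3]]) - (0)·det([[2, x + 5, -7], [0, -2, x + 1], [0, -4, -4]]).

Evaluating gives χ_A(x) = x^4 + 12x^3 + 54x^2 + 108x + 81 = (x + 3)^4.

χ_A(x) = (x + 3)^4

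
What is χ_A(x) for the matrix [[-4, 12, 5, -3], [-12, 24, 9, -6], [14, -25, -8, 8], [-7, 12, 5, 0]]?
xI - A = [[x + 4, -12, -5, 3], [12, x - 24, -9, 6], [-14, 25, x + 8, -8], [7, -12, -5, x]].

Expanding det(xI - A) along the first row:
det(xI - A) = + (x + 4)·det([[x - 24, -9, 6], [25, x + 8, -8], [-12, -5, x]]) - (-12)·det([[12, -9, 6], [-14, x + 8, -8], [7, -5, x]]) + (-5)·det([[12, x - 24, 6], [-14, 25, -8], [7, -12, x]]) - (3)·det([[12, x - 24, -9], [-14, 25, x + 8], [7, -12, -5]]).

Evaluating gives χ_A(x) = x^4 - 12x^3 + 54x^2 - 108x + 81 = (x - 3)^4.

χ_A(x) = (x - 3)^4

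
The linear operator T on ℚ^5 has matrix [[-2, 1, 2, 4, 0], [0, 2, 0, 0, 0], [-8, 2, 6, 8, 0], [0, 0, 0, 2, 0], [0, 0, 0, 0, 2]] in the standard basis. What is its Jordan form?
J = [[2, 1, 0, 0, 0], [0, 2, 0, 0, 0], [0, 0, 2, 0, 0], [0, 0, 0, 2, 0], [0, 0, 0, 0, 2]]

The characteristic polynomial is det(xI - A) = (x - 2)^5, so the eigenvalues are 2 (algebraic multiplicity 5).

For λ = 2: rank(A - 2I) = 1, rank((A - 2I)^2) = 0. The eigenspace has dimension 5 - 1 = 4, so there are 4 Jordan blocks; the rank sequence gives block sizes [2, 1, 1, 1].

Assembling the blocks gives the Jordan form J above.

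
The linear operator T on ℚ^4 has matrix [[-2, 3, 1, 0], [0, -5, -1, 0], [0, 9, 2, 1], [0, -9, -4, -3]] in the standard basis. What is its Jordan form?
The characteristic polynomial is det(xI - A) = (x + 2)^4, so the eigenvalues are -2 (algebraic multiplicity 4).

For λ = -2: rank(A + 2I) = 2, rank((A + 2I)^2) = 1, rank((A + 2I)^3) = 0. The eigenspace has dimension 4 - 2 = 2, so there are 2 Jordan blocks; the rank sequence gives block sizes [3, 1].

Assembling the blocks gives the Jordan form J above.

J = [[-2, 1, 0, 0], [0, -2, 1, 0], [0, 0, -2, 0], [0, 0, 0, -2]]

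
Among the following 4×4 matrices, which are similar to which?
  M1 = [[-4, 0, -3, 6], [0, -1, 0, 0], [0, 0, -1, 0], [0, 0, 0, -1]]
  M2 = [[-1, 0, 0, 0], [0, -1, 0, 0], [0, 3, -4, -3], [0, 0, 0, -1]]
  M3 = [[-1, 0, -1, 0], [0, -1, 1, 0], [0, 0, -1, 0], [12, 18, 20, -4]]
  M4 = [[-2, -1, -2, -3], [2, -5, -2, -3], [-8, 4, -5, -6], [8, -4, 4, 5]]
2 classes: {M1, M2}, {M3, M4}

Characteristic polynomials: χ_{M1} = (x + 1)^3(x + 4), χ_{M2} = (x + 1)^3(x + 4), χ_{M3} = (x + 1)^3(x + 4), χ_{M4} = (x + 1)^3(x + 4).

{M1, M2}: invariant factors x + 1, x + 1, (x + 1)(x + 4).

{M3, M4}: invariant factors x + 1, (x + 1)^2(x + 4).

Matrices are similar if and only if their invariant-factor lists agree; the partition into similarity classes is {M1, M2}, {M3, M4}.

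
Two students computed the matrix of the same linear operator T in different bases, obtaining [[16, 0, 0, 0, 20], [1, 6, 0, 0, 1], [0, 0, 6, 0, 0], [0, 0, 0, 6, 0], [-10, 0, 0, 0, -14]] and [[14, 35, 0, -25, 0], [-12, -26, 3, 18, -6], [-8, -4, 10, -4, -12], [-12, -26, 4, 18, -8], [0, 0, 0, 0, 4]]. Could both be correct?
No.

χ_A(x) = (x - 6)^4(x + 4) but χ_B(x) = (x - 4)^5. The characteristic polynomial is a similarity invariant, so A and B are not similar.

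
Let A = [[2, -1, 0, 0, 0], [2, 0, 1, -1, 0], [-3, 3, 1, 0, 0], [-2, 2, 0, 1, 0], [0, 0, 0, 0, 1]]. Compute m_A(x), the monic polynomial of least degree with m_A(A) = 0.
The characteristic polynomial factors as (x - 1)^5. The minimal polynomial is ∏(x - λ)^{k_λ} where k_λ is the size of the largest Jordan block at λ.

For λ = 1: rank(A - I) = 2, and the largest Jordan block has size 3 (the smallest k with rank((A - I)^k) = rank((A - I)^(k+1))).

So m_A(x) = (x - 1)^3.

m_A(x) = (x - 1)^3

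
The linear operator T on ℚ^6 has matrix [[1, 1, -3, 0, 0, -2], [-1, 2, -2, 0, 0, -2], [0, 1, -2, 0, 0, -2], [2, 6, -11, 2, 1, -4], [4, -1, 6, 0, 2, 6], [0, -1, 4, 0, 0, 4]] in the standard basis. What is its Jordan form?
The characteristic polynomial is det(xI - A) = (x - 2)^3(x - 1)^3, so the eigenvalues are 1 (algebraic multiplicity 3), 2 (algebraic multiplicity 3).

For λ = 1: rank(A - I) = 5, rank((A - I)^2) = 4, rank((A - I)^3) = 3. The eigenspace has dimension 6 - 5 = 1, so there is 1 Jordan block; the rank sequence gives block sizes [3].

For λ = 2: rank(A - 2I) = 4, rank((A - 2I)^2) = 3. The eigenspace has dimension 6 - 4 = 2, so there are 2 Jordan blocks; the rank sequence gives block sizes [2, 1].

Assembling the blocks gives the Jordan form J above.

J = [[1, 1, 0, 0, 0, 0], [0, 1, 1, 0, 0, 0], [0, 0, 1, 0, 0, 0], [0, 0, 0, 2, 1, 0], [0, 0, 0, 0, 2, 0], [0, 0, 0, 0, 0, 2]]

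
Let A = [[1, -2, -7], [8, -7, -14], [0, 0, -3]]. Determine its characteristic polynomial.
χ_A(x) = (x + 3)^3

xI - A = [[x - 1, 2, 7], [-8, x + 7, 14], [0, 0, x + 3]].

Expanding det(xI - A) along the first row:
det(xI - A) = + (x - 1)·det([[x + 7, 14], [0, x + 3]]) - (2)·det([[-8, 14], [0, x + 3]]) + (7)·det([[-8, x + 7], [0, 0]]).

Evaluating gives χ_A(x) = x^3 + 9x^2 + 27x + 27 = (x + 3)^3.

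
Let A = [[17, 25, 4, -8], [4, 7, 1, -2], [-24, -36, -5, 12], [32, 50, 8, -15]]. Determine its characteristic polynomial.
xI - A = [[x - 17, -25, -4, 8], [-4, x - 7, -1, 2], [24, 36, x + 5, -12], [-32, -50, -8, x + 15]].

Expanding det(xI - A) along the first row:
det(xI - A) = + (x - 17)·det([[x - 7, -1, 2], [36, x + 5, -12], [-50, -8, x + 15]]) - (-25)·det([[-4, -1, 2], [24, x + 5, -12], [-32, -8, x + 15]]) + (-4)·det([[-4, x - 7, 2], [24, 36, -12], [-32, -50, x + 15]]) - (8)·det([[-4, x - 7, -1], [24, 36, x + 5], [-32, -50, -8]]).

Evaluating gives χ_A(x) = x^4 - 4x^3 + 6x^2 - 4x + 1 = (x - 1)^4.

χ_A(x) = (x - 1)^4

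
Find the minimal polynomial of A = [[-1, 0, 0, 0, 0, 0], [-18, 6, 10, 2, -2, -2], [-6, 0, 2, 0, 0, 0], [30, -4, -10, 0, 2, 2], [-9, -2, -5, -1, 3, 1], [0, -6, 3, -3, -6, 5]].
m_A(x) = (x - 5)^2(x - 2)(x + 1)

The characteristic polynomial factors as (x - 5)^2(x - 2)^3(x + 1). The minimal polynomial is ∏(x - λ)^{k_λ} where k_λ is the size of the largest Jordan block at λ.

For λ = -1: rank(A + I) = 5, and the largest Jordan block has size 1 (the smallest k with rank((A + I)^k) = rank((A + I)^(k+1))).
For λ = 2: rank(A - 2I) = 3, and the largest Jordan block has size 1 (the smallest k with rank((A - 2I)^k) = rank((A - 2I)^(k+1))).
For λ = 5: rank(A - 5I) = 5, and the largest Jordan block has size 2 (the smallest k with rank((A - 5I)^k) = rank((A - 5I)^(k+1))).

So m_A(x) = (x - 5)^2(x - 2)(x + 1).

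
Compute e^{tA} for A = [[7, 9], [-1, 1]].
A has Jordan form J = [[4, 1], [0, 4]] with A = PJP^{-1}, so e^{tA} = P e^{tJ} P^{-1}.

For a Jordan block J_k(λ), e^{tJ_k(λ)} = e^{λt} · (I + tN + t^2 N^2/2! + ... + t^{k-1} N^{k-1}/(k-1)!) where N is the nilpotent superdiagonal part.

Assembling the blocks and conjugating back gives the entries of e^{tA} as shown above.

e^{tA} = [[(3*t + 1)*e^{4*t}, 9*t*e^{4*t}], [-t*e^{4*t}, (1 - 3*t)*e^{4*t}]]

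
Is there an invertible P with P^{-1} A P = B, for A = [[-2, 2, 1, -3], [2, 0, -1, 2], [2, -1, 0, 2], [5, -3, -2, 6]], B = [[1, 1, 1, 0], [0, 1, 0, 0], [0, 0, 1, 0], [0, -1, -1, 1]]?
No.

Both have characteristic polynomial (x - 1)^4 and minimal polynomial (x - 1)^2. But rank(A - I) = 2 for A while rank(B - I) = 1 for B, so the number of Jordan blocks at λ = 1 differs. A and B are not similar.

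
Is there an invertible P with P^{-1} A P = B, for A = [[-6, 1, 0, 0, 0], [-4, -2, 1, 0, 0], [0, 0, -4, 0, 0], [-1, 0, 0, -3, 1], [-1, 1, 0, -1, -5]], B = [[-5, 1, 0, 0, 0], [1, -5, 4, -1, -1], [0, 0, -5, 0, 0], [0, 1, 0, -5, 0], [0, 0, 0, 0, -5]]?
No.

trace(A) = -20 but trace(B) = -25. The trace is a similarity invariant, so A and B are not similar.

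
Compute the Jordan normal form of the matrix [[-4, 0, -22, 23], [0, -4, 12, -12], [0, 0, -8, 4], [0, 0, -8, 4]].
J = [[-4, 1, 0, 0], [0, -4, 0, 0], [0, 0, -4, 0], [0, 0, 0, 0]]

The characteristic polynomial is det(xI - A) = x(x + 4)^3, so the eigenvalues are -4 (algebraic multiplicity 3), 0 (algebraic multiplicity 1).

For λ = -4: rank(A + 4I) = 2, rank((A + 4I)^2) = 1. The eigenspace has dimension 4 - 2 = 2, so there are 2 Jordan blocks; the rank sequence gives block sizes [2, 1].

For λ = 0: algebraic multiplicity 1 gives one 1×1 block.

Assembling the blocks gives the Jordan form J above.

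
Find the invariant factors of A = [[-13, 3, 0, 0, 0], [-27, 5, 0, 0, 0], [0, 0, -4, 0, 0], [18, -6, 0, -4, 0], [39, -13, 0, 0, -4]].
x + 4, x + 4, x + 4, (x + 4)^2

The Jordan structure of A has elementary divisors (x + 4)^2, (x + 4), (x + 4), (x + 4). Arranging the block sizes at each eigenvalue in decreasing order and taking row products gives the invariant factors.

Invariant factors (smallest first, each dividing the next): x + 4, x + 4, x + 4, (x + 4)^2.

Check: the last factor (x + 4)^2 is the minimal polynomial, and the product (x + 4)^5 is the characteristic polynomial.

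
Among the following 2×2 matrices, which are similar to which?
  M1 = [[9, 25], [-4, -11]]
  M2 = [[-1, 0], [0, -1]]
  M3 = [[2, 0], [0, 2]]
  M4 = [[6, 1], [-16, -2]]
4 classes: {M1}, {M2}, {M3}, {M4}

Characteristic polynomials: χ_{M1} = (x + 1)^2, χ_{M2} = (x + 1)^2, χ_{M3} = (x - 2)^2, χ_{M4} = (x - 2)^2.

{M1}: invariant factors (x + 1)^2.

{M2}: invariant factors x + 1, x + 1.

{M3}: invariant factors x - 2, x - 2.

{M4}: invariant factors (x - 2)^2.

Matrices are similar if and only if their invariant-factor lists agree; the partition into similarity classes is {M1}, {M2}, {M3}, {M4}.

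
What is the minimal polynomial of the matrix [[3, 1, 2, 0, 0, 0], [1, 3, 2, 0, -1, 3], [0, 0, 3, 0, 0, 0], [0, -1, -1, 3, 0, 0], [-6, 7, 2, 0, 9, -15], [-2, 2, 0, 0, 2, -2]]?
The characteristic polynomial factors as (x - 4)(x - 3)^5. The minimal polynomial is ∏(x - λ)^{k_λ} where k_λ is the size of the largest Jordan block at λ.

For λ = 3: rank(A - 3I) = 4, and the largest Jordan block has size 3 (the smallest k with rank((A - 3I)^k) = rank((A - 3I)^(k+1))).
For λ = 4: rank(A - 4I) = 5, and the largest Jordan block has size 1 (the smallest k with rank((A - 4I)^k) = rank((A - 4I)^(k+1))).

So m_A(x) = (x - 4)(x - 3)^3.

m_A(x) = (x - 4)(x - 3)^3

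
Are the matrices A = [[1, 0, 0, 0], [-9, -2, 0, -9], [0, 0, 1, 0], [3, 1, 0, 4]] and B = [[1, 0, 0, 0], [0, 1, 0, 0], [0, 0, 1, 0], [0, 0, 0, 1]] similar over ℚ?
Both have characteristic polynomial (x - 1)^4, but the minimal polynomial of A is (x - 1)^2 while the minimal polynomial of B is x - 1. The minimal polynomial is a similarity invariant, so A and B are not similar.

No.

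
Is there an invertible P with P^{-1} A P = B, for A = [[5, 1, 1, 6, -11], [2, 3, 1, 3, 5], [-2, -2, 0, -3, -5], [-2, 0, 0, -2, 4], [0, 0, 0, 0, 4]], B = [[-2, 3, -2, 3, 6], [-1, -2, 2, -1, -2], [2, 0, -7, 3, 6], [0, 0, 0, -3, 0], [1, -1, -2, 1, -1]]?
trace(A) = 10 but trace(B) = -15. The trace is a similarity invariant, so A and B are not similar.

No.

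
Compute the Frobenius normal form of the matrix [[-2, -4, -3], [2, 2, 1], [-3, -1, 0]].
The invariant factors of A (the non-unit diagonal entries of the Smith normal form of xI - A over ℚ[x]) are x^3 - 4x + 2, each dividing the next. The characteristic polynomial is their product, x^3 - 4x + 2.

The rational canonical form is the block-diagonal matrix of companion matrices C(f_i):
R = [[0, 0, -2], [1, 0, 4], [0, 1, 0]].

Note the characteristic polynomial does not split into linear factors over ℚ, so A has no Jordan form over ℚ; the rational canonical form exists over any field.

R = [[0, 0, -2], [1, 0, 4], [0, 1, 0]]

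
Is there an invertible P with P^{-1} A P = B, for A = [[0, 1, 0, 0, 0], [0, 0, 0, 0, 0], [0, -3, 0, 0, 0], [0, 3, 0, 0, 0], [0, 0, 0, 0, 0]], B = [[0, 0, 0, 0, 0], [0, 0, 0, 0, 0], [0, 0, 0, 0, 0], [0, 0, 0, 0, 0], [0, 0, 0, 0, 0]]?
No.

Both have characteristic polynomial x^5, but the minimal polynomial of A is x^2 while the minimal polynomial of B is x. The minimal polynomial is a similarity invariant, so A and B are not similar.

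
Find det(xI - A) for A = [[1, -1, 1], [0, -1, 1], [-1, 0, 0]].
xI - A = [[x - 1, 1, -1], [0, x + 1, -1], [1, 0, x]].

Expanding det(xI - A) along the first row:
det(xI - A) = + (x - 1)·det([[x + 1, -1], [0, x]]) - (1)·det([[0, -1], [1, x]]) + (-1)·det([[0, x + 1], [1, 0]]).

Evaluating gives χ_A(x) = x^3.

χ_A(x) = x^3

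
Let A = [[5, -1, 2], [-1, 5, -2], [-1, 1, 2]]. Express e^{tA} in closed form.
A has Jordan form J = [[4, 1, 0], [0, 4, 0], [0, 0, 4]] with A = PJP^{-1}, so e^{tA} = P e^{tJ} P^{-1}.

For a Jordan block J_k(λ), e^{tJ_k(λ)} = e^{λt} · (I + tN + t^2 N^2/2! + ... + t^{k-1} N^{k-1}/(k-1)!) where N is the nilpotent superdiagonal part.

Assembling the blocks and conjugating back gives the entries of e^{tA} as shown above.

e^{tA} = [[(t + 1)*e^{4*t}, -t*e^{4*t}, 2*t*e^{4*t}], [-t*e^{4*t}, (t + 1)*e^{4*t}, -2*t*e^{4*t}], [-t*e^{4*t}, t*e^{4*t}, (1 - 2*t)*e^{4*t}]]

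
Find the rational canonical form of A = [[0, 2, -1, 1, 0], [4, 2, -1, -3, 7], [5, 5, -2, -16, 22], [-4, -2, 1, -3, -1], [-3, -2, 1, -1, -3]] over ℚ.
The invariant factors of A (the non-unit diagonal entries of the Smith normal form of xI - A over ℚ[x]) are x + 3, (x + 3)(x^3 + 3x + 2), each dividing the next. The characteristic polynomial is their product, (x + 3)^2(x^3 + 3x + 2).

The rational canonical form is the block-diagonal matrix of companion matrices C(f_i):
R = [[-3, 0, 0, 0, 0], [0, 0, 0, 0, -6], [0, 1, 0, 0, -11], [0, 0, 1, 0, -3], [0, 0, 0, 1, -3]].

Note the characteristic polynomial does not split into linear factors over ℚ, so A has no Jordan form over ℚ; the rational canonical form exists over any field.

R = [[-3, 0, 0, 0, 0], [0, 0, 0, 0, -6], [0, 1, 0, 0, -11], [0, 0, 1, 0, -3], [0, 0, 0, 1, -3]]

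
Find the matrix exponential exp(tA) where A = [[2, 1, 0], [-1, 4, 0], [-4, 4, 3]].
A has Jordan form J = [[3, 1, 0], [0, 3, 0], [0, 0, 3]] with A = PJP^{-1}, so e^{tA} = P e^{tJ} P^{-1}.

For a Jordan block J_k(λ), e^{tJ_k(λ)} = e^{λt} · (I + tN + t^2 N^2/2! + ... + t^{k-1} N^{k-1}/(k-1)!) where N is the nilpotent superdiagonal part.

Assembling the blocks and conjugating back gives the entries of e^{tA} as shown above.

e^{tA} = [[(1 - t)*e^{3*t}, t*e^{3*t}, 0], [-t*e^{3*t}, (t + 1)*e^{3*t}, 0], [-4*t*e^{3*t}, 4*t*e^{3*t}, e^{3*t}]]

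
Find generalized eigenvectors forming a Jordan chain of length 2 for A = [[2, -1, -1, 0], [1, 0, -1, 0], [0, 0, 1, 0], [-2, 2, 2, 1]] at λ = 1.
We seek v_1 ∈ ker((A - I)^2) \ ker(A - I), then set v_{i+1} = (A - I) v_i.

One such chain is v_1 = [[2, 1, 0, 0]]^T, v_2 = [[1, 1, 0, -2]]^T. Check: (A - I) v_2 = [[0, 0, 0, 0]]^T = 0.

v_1 = [[2, 1, 0, 0]]^T, v_2 = [[1, 1, 0, -2]]^T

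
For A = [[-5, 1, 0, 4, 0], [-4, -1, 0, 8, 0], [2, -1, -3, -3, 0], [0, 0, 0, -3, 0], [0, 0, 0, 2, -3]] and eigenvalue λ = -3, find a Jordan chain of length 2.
We seek v_1 ∈ ker((A + 3I)^2) \ ker(A + 3I), then set v_{i+1} = (A + 3I) v_i.

One such chain is v_1 = [[0, 1, 0, 0, 0]]^T, v_2 = [[1, 2, -1, 0, 0]]^T. Check: (A + 3I) v_2 = [[0, 0, 0, 0, 0]]^T = 0.

v_1 = [[0, 1, 0, 0, 0]]^T, v_2 = [[1, 2, -1, 0, 0]]^T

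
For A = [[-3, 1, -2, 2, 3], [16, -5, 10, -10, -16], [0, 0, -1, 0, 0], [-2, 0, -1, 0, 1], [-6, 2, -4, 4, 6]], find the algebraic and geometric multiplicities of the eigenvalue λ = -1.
algebraic multiplicity 3, geometric multiplicity 2

The characteristic polynomial is x^2(x + 1)^3, so the factor x + 1 appears with exponent 3: the algebraic multiplicity is 3.

rank(A + I) = 3, so the eigenspace has dimension 5 - 3 = 2: the geometric multiplicity is 2.

Since 2 < 3, A is not diagonalizable.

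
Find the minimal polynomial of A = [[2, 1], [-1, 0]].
The characteristic polynomial factors as (x - 1)^2. The minimal polynomial is ∏(x - λ)^{k_λ} where k_λ is the size of the largest Jordan block at λ.

For λ = 1: rank(A - I) = 1, and the largest Jordan block has size 2 (the smallest k with rank((A - I)^k) = rank((A - I)^(k+1))).

So m_A(x) = (x - 1)^2.

m_A(x) = (x - 1)^2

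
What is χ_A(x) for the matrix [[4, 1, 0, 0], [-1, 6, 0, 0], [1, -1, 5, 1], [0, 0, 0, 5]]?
χ_A(x) = (x - 5)^4

xI - A = [[x - 4, -1, 0, 0], [1, x - 6, 0, 0], [-1, 1, x - 5, -1], [0, 0, 0, x - 5]].

Expanding det(xI - A) along the first row:
det(xI - A) = + (x - 4)·det([[x - 6, 0, 0], [1, x - 5, -1], [0, 0, x - 5]]) - (-1)·det([[1, 0, 0], [-1, x - 5, -1], [0, 0, x - 5]]) + (0)·det([[1, x - 6, 0], [-1, 1, -1], [0, 0, x - 5]]) - (0)·det([[1, x - 6, 0], [-1, 1, x - 5], [0, 0, 0]]).

Evaluating gives χ_A(x) = x^4 - 20x^3 + 150x^2 - 500x + 625 = (x - 5)^4.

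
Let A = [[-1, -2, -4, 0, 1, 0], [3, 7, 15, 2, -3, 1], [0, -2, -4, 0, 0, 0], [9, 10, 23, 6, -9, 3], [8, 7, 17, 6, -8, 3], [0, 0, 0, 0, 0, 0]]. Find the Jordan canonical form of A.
J = [[0, 1, 0, 0, 0, 0], [0, 0, 1, 0, 0, 0], [0, 0, 0, 0, 0, 0], [0, 0, 0, 0, 1, 0], [0, 0, 0, 0, 0, 0], [0, 0, 0, 0, 0, 0]]

The characteristic polynomial is det(xI - A) = x^6, so the eigenvalues are 0 (algebraic multiplicity 6).

For λ = 0: rank(A) = 3, rank(A^2) = 1, rank(A^3) = 0. The eigenspace has dimension 6 - 3 = 3, so there are 3 Jordan blocks; the rank sequence gives block sizes [3, 2, 1].

Assembling the blocks gives the Jordan form J above.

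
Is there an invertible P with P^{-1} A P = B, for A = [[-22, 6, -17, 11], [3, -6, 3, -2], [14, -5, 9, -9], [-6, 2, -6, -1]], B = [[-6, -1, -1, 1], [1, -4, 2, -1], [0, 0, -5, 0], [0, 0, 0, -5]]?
Two matrices over a field are similar if and only if they have the same invariant factors.

Both A and B have characteristic polynomial (x + 5)^4 and minimal polynomial (x + 5)^3. Computing further, both have invariant factors x + 5, (x + 5)^3. Hence A and B are similar.

Yes.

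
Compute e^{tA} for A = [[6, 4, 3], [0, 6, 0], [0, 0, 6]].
A has Jordan form J = [[6, 1, 0], [0, 6, 0], [0, 0, 6]] with A = PJP^{-1}, so e^{tA} = P e^{tJ} P^{-1}.

For a Jordan block J_k(λ), e^{tJ_k(λ)} = e^{λt} · (I + tN + t^2 N^2/2! + ... + t^{k-1} N^{k-1}/(k-1)!) where N is the nilpotent superdiagonal part.

Assembling the blocks and conjugating back gives the entries of e^{tA} as shown above.

e^{tA} = [[e^{6*t}, 4*t*e^{6*t}, 3*t*e^{6*t}], [0, e^{6*t}, 0], [0, 0, e^{6*t}]]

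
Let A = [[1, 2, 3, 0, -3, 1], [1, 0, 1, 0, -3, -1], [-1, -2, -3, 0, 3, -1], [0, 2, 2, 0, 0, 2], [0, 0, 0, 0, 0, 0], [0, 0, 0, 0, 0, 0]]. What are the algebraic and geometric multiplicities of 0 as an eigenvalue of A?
The characteristic polynomial is x^5(x + 2), so the factor x appears with exponent 5: the algebraic multiplicity is 5.

rank(A) = 2, so the eigenspace has dimension 6 - 2 = 4: the geometric multiplicity is 4.

Since 4 < 5, A is not diagonalizable.

algebraic multiplicity 5, geometric multiplicity 4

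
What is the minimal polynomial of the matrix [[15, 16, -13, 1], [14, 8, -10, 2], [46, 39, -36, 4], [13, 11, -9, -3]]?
The characteristic polynomial factors as (x + 4)^4. The minimal polynomial is ∏(x - λ)^{k_λ} where k_λ is the size of the largest Jordan block at λ.

For λ = -4: rank(A + 4I) = 2, and the largest Jordan block has size 2 (the smallest k with rank((A + 4I)^k) = rank((A + 4I)^(k+1))).

So m_A(x) = (x + 4)^2.

m_A(x) = (x + 4)^2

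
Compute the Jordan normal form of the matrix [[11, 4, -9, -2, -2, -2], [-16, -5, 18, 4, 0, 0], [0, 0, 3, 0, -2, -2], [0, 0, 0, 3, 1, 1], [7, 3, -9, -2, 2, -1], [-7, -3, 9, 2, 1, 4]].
The characteristic polynomial is det(xI - A) = (x - 3)^6, so the eigenvalues are 3 (algebraic multiplicity 6).

For λ = 3: rank(A - 3I) = 3, rank((A - 3I)^2) = 1, rank((A - 3I)^3) = 0. The eigenspace has dimension 6 - 3 = 3, so there are 3 Jordan blocks; the rank sequence gives block sizes [3, 2, 1].

Assembling the blocks gives the Jordan form J above.

J = [[3, 1, 0, 0, 0, 0], [0, 3, 1, 0, 0, 0], [0, 0, 3, 0, 0, 0], [0, 0, 0, 3, 1, 0], [0, 0, 0, 0, 3, 0], [0, 0, 0, 0, 0, 3]]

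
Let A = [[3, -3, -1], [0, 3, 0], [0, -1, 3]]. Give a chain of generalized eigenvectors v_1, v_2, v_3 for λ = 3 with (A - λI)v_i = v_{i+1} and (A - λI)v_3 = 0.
We seek v_1 ∈ ker((A - 3I)^3) \ ker((A - 3I)^2), then set v_{i+1} = (A - 3I) v_i.

One such chain is v_1 = [[1, 1, 1]]^T, v_2 = [[-4, 0, -1]]^T, v_3 = [[1, 0, 0]]^T. Check: (A - 3I) v_3 = [[0, 0, 0]]^T = 0.

v_1 = [[1, 1, 1]]^T, v_2 = [[-4, 0, -1]]^T, v_3 = [[1, 0, 0]]^T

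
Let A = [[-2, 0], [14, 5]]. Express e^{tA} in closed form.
e^{tA} = [[e^{-2*t}, 0], [(2*e^{7*t} - 2)*e^{-2*t}, e^{5*t}]]

A has Jordan form J = [[-2, 0], [0, 5]] with A = PJP^{-1}, so e^{tA} = P e^{tJ} P^{-1}.

For a Jordan block J_k(λ), e^{tJ_k(λ)} = e^{λt} · (I + tN + t^2 N^2/2! + ... + t^{k-1} N^{k-1}/(k-1)!) where N is the nilpotent superdiagonal part.

Assembling the blocks and conjugating back gives the entries of e^{tA} as shown above.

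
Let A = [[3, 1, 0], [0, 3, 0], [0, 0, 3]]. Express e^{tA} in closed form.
A has Jordan form J = [[3, 1, 0], [0, 3, 0], [0, 0, 3]] with A = PJP^{-1}, so e^{tA} = P e^{tJ} P^{-1}.

For a Jordan block J_k(λ), e^{tJ_k(λ)} = e^{λt} · (I + tN + t^2 N^2/2! + ... + t^{k-1} N^{k-1}/(k-1)!) where N is the nilpotent superdiagonal part.

Assembling the blocks and conjugating back gives the entries of e^{tA} as shown above.

e^{tA} = [[e^{3*t}, t*e^{3*t}, 0], [0, e^{3*t}, 0], [0, 0, e^{3*t}]]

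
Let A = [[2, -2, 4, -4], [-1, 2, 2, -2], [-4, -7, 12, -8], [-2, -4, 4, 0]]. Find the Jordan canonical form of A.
The characteristic polynomial is det(xI - A) = (x - 4)^4, so the eigenvalues are 4 (algebraic multiplicity 4).

For λ = 4: rank(A - 4I) = 2, rank((A - 4I)^2) = 1, rank((A - 4I)^3) = 0. The eigenspace has dimension 4 - 2 = 2, so there are 2 Jordan blocks; the rank sequence gives block sizes [3, 1].

Assembling the blocks gives the Jordan form J above.

J = [[4, 1, 0, 0], [0, 4, 1, 0], [0, 0, 4, 0], [0, 0, 0, 4]]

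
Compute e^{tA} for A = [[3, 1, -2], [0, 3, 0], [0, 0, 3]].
A has Jordan form J = [[3, 1, 0], [0, 3, 0], [0, 0, 3]] with A = PJP^{-1}, so e^{tA} = P e^{tJ} P^{-1}.

For a Jordan block J_k(λ), e^{tJ_k(λ)} = e^{λt} · (I + tN + t^2 N^2/2! + ... + t^{k-1} N^{k-1}/(k-1)!) where N is the nilpotent superdiagonal part.

Assembling the blocks and conjugating back gives the entries of e^{tA} as shown above.

e^{tA} = [[e^{3*t}, t*e^{3*t}, -2*t*e^{3*t}], [0, e^{3*t}, 0], [0, 0, e^{3*t}]]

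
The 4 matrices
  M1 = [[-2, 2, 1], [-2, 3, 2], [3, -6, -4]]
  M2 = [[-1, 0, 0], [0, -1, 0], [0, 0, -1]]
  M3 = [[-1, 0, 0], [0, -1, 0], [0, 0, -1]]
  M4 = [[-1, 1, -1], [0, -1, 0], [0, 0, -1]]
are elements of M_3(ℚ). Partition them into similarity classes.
Characteristic polynomials: χ_{M1} = (x + 1)^3, χ_{M2} = (x + 1)^3, χ_{M3} = (x + 1)^3, χ_{M4} = (x + 1)^3.

{M1, M4}: invariant factors x + 1, (x + 1)^2.

{M2, M3}: invariant factors x + 1, x + 1, x + 1.

Matrices are similar if and only if their invariant-factor lists agree; the partition into similarity classes is {M1, M4}, {M2, M3}.

2 classes: {M1, M4}, {M2, M3}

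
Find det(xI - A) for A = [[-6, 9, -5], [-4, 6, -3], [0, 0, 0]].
xI - A = [[x + 6, -9, 5], [4, x - 6, 3], [0, 0, x]].

Expanding det(xI - A) along the first row:
det(xI - A) = + (x + 6)·det([[x - 6, 3], [0, x]]) - (-9)·det([[4, 3], [0, x]]) + (5)·det([[4, x - 6], [0, 0]]).

Evaluating gives χ_A(x) = x^3.

χ_A(x) = x^3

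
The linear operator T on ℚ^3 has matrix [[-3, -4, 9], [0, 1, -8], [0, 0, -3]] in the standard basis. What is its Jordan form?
The characteristic polynomial is det(xI - A) = (x - 1)(x + 3)^2, so the eigenvalues are -3 (algebraic multiplicity 2), 1 (algebraic multiplicity 1).

For λ = -3: rank(A + 3I) = 2, rank((A + 3I)^2) = 1. The eigenspace has dimension 3 - 2 = 1, so there is 1 Jordan block; the rank sequence gives block sizes [2].

For λ = 1: algebraic multiplicity 1 gives one 1×1 block.

Assembling the blocks gives the Jordan form J above.

J = [[-3, 1, 0], [0, -3, 0], [0, 0, 1]]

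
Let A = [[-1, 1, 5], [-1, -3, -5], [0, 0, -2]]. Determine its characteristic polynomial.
χ_A(x) = (x + 2)^3

xI - A = [[x + 1, -1, -5], [1, x + 3, 5], [0, 0, x + 2]].

Expanding det(xI - A) along the first row:
det(xI - A) = + (x + 1)·det([[x + 3, 5], [0, x + 2]]) - (-1)·det([[1, 5], [0, x + 2]]) + (-5)·det([[1, x + 3], [0, 0]]).

Evaluating gives χ_A(x) = x^3 + 6x^2 + 12x + 8 = (x + 2)^3.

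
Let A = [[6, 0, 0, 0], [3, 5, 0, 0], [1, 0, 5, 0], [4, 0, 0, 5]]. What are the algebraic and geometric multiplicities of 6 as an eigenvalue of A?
algebraic multiplicity 1, geometric multiplicity 1

The characteristic polynomial is (x - 6)(x - 5)^3, so the factor x - 6 appears with exponent 1: the algebraic multiplicity is 1.

rank(A - 6I) = 3, so the eigenspace has dimension 4 - 3 = 1: the geometric multiplicity is 1.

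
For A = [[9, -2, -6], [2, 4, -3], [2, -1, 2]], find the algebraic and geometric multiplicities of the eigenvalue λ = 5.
The characteristic polynomial is (x - 5)^3, so the factor x - 5 appears with exponent 3: the algebraic multiplicity is 3.

rank(A - 5I) = 1, so the eigenspace has dimension 3 - 1 = 2: the geometric multiplicity is 2.

Since 2 < 3, A is not diagonalizable.

algebraic multiplicity 3, geometric multiplicity 2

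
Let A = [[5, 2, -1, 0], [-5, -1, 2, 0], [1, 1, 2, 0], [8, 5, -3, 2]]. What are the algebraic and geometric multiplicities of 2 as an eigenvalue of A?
algebraic multiplicity 4, geometric multiplicity 2

The characteristic polynomial is (x - 2)^4, so the factor x - 2 appears with exponent 4: the algebraic multiplicity is 4.

rank(A - 2I) = 2, so the eigenspace has dimension 4 - 2 = 2: the geometric multiplicity is 2.

Since 2 < 4, A is not diagonalizable.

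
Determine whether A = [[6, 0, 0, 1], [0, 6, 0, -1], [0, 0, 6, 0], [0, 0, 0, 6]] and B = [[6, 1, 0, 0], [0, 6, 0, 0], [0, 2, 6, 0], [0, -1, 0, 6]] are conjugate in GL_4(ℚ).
Two matrices over a field are similar if and only if they have the same invariant factors.

Both A and B have characteristic polynomial (x - 6)^4 and minimal polynomial (x - 6)^2. Computing further, both have invariant factors x - 6, x - 6, (x - 6)^2. Hence A and B are similar.

Yes.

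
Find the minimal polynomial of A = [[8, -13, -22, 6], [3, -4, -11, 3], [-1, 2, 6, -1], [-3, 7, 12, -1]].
m_A(x) = (x - 3)(x - 2)^3

The characteristic polynomial factors as (x - 3)(x - 2)^3. The minimal polynomial is ∏(x - λ)^{k_λ} where k_λ is the size of the largest Jordan block at λ.

For λ = 2: rank(A - 2I) = 3, and the largest Jordan block has size 3 (the smallest k with rank((A - 2I)^k) = rank((A - 2I)^(k+1))).
For λ = 3: rank(A - 3I) = 3, and the largest Jordan block has size 1 (the smallest k with rank((A - 3I)^k) = rank((A - 3I)^(k+1))).

So m_A(x) = (x - 3)(x - 2)^3.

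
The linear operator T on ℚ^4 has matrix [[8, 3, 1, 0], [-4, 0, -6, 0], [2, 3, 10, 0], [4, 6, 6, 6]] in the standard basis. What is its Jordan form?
J = [[6, 1, 0, 0], [0, 6, 1, 0], [0, 0, 6, 0], [0, 0, 0, 6]]

The characteristic polynomial is det(xI - A) = (x - 6)^4, so the eigenvalues are 6 (algebraic multiplicity 4).

For λ = 6: rank(A - 6I) = 2, rank((A - 6I)^2) = 1, rank((A - 6I)^3) = 0. The eigenspace has dimension 4 - 2 = 2, so there are 2 Jordan blocks; the rank sequence gives block sizes [3, 1].

Assembling the blocks gives the Jordan form J above.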